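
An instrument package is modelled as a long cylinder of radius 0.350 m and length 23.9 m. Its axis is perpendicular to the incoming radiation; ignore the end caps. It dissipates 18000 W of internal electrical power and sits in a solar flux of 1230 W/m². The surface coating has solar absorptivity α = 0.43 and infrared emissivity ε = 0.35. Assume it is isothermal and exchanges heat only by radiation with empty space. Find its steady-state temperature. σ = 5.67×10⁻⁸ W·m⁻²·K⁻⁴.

At steady state, absorbed solar power + internal power = radiated power.
Absorbed: α·S·A_cross = 0.43·1230·16.73 = 8848 W (cross-section 2rL).
Total input = 8848 + 18000 = 26850 W.
Radiated: εσ·A_surf·T⁴ with A_surf = 2πrL = 52.56 m².
T⁴ = 26850/(0.35·5.67×10⁻⁸·52.56) = 2.574×10¹⁰ K⁴.

T ≈ 401 K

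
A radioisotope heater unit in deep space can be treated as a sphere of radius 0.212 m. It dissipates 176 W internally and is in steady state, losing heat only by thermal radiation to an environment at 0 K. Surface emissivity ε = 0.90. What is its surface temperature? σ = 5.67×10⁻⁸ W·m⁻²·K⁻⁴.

T ≈ 280 K

Steady state: internal power = radiated power, P = εσA T⁴.
Radiating area A = 4πr² = 0.5648 m².
T⁴ = P/(εσA) = 176/(0.90·5.67×10⁻⁸·0.5648) = 6.107×10⁹ K⁴.
T = (6.107×10⁹)^(1/4).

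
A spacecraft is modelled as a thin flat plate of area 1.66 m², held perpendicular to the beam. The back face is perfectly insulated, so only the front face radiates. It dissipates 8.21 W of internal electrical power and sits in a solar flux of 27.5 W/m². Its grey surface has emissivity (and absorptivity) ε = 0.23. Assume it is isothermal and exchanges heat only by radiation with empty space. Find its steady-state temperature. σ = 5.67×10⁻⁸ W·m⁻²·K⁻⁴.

T ≈ 171 K

At steady state, absorbed solar power + internal power = radiated power.
Absorbed: α·S·A_cross = 0.23·27.5·1.660 = 10.50 W (cross-section A).
Total input = 10.50 + 8.21 = 18.71 W.
Radiated: εσ·A_surf·T⁴ with A_surf = A = 1.660 m².
T⁴ = 18.71/(0.23·5.67×10⁻⁸·1.660) = 8.643×10⁸ K⁴.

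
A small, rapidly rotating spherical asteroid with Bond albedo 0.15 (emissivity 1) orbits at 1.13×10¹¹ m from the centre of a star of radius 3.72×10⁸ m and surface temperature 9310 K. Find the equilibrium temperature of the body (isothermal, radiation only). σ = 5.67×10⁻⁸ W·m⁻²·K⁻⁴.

T ≈ 363 K

The star's surface emits σT_*⁴; at distance d the flux is S = σT_*⁴(R_*/d)².
S = 5.67×10⁻⁸·(9310)⁴·(3.72×10⁸/1.13×10¹¹)² = 4616 W/m².
For an isothermal sphere T⁴ = (1−a)S/(4σ) = 1.730×10¹⁰ K⁴.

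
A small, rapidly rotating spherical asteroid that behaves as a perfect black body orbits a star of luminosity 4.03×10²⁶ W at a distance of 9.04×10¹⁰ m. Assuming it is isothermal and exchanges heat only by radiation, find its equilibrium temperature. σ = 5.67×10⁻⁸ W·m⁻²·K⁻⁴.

First find the stellar flux at distance d: S = L/(4πd²) = 4.03×10²⁶/(4π·(9.04×10¹⁰)²) = 3924 W/m².
For an isothermal sphere, absorbed (1−a)S·πr² = emitted σ·4πr²·T⁴, so T⁴ = (1−a)S/(4σ).
T⁴ = 1.00·3924/(4·5.67×10⁻⁸) = 1.730×10¹⁰ K⁴.

T ≈ 363 K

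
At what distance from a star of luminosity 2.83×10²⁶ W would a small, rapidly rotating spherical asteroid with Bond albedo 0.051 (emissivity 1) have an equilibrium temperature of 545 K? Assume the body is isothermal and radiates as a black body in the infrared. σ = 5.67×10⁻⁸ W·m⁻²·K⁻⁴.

d ≈ 3.27×10¹⁰ m

For an isothermal black-emitting sphere, (1−a)S·πr² = σ·4πr²·T⁴ ⇒ S = 4σT⁴/(1−a).
S = 4·5.67×10⁻⁸·(545)⁴/0.949 = 21080 W/m².
Flux falls as S = L/(4πd²), so d = √(L/(4πS)) = √(2.83×10²⁶/(4π·21080)).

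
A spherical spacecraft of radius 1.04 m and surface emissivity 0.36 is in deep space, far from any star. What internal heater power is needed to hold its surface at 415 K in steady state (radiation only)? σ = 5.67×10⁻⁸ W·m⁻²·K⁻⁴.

P = εσ·4πr²·T⁴.
4πr² = 13.59 m²; T⁴ = 2.966×10¹⁰ K⁴.
P = 0.36·5.67×10⁻⁸·13.59·2.966×10¹⁰.

P ≈ 8230 W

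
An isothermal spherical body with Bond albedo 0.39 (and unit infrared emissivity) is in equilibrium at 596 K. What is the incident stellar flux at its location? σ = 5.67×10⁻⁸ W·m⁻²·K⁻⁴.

(1−a)S·πr² = σ·4πr²·T⁴ ⇒ S = 4σT⁴/(1−a).
S = 4·5.67×10⁻⁸·1.262×10¹¹/0.610.

S ≈ 46900 W/m²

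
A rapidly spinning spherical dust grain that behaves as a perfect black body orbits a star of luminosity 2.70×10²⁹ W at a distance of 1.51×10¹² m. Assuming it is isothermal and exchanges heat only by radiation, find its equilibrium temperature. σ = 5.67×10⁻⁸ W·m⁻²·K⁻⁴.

First find the stellar flux at distance d: S = L/(4πd²) = 2.70×10²⁹/(4π·(1.51×10¹²)²) = 9423 W/m².
For an isothermal sphere, absorbed (1−a)S·πr² = emitted σ·4πr²·T⁴, so T⁴ = (1−a)S/(4σ).
T⁴ = 1.00·9423/(4·5.67×10⁻⁸) = 4.155×10¹⁰ K⁴.

T ≈ 451 K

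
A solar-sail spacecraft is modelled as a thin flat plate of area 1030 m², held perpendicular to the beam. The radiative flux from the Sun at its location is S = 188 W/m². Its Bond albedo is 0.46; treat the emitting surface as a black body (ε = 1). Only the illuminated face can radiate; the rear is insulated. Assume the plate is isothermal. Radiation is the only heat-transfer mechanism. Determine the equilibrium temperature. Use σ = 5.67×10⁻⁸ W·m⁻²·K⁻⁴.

At equilibrium, absorbed power = emitted power.
Absorbing cross-section = A = 1030 m²; emitting surface = A = 1030 m² (ratio 1).
(1−a)S·A_cross = εσ·A_surf·T⁴  ⇒  T⁴ = (1−a)S/(1σ).
T⁴ = 0.540·188/(1·5.67×10⁻⁸) = 1.790×10⁹ K⁴.
T = (1.790×10⁹)^(1/4).

T ≈ 206 K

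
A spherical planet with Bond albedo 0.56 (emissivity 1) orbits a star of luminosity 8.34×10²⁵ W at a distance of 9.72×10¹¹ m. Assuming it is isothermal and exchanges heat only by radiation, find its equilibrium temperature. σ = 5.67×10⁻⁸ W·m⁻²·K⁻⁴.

T ≈ 60.8 K

First find the stellar flux at distance d: S = L/(4πd²) = 8.34×10²⁵/(4π·(9.72×10¹¹)²) = 7.025 W/m².
For an isothermal sphere, absorbed (1−a)S·πr² = emitted σ·4πr²·T⁴, so T⁴ = (1−a)S/(4σ).
T⁴ = 0.440·7.025/(4·5.67×10⁻⁸) = 1.363×10⁷ K⁴.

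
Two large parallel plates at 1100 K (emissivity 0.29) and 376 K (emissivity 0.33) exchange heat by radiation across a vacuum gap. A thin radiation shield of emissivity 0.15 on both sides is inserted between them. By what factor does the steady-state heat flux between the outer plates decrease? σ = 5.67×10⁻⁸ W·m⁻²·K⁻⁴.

factor ≈ 3.25

Without shield: q₀ = σΔ(T⁴)/(1/ε₁+1/ε₂−1) with denominator 5.479.
With shield the two gaps are in series; the resistances add: (1/ε₁+1/ε_s−1)+(1/ε_s+1/ε₂−1) = 9.115+8.697 = 17.81.
Heat-flux ratio q₀/q = 17.81/5.479.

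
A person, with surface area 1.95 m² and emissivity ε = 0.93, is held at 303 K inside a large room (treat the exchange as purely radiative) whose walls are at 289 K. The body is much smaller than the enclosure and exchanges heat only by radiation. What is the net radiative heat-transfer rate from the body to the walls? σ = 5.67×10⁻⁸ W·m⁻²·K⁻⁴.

For a small grey body in a large enclosure: P_net = εσA(T_body⁴ − T_wall⁴).
A = 1.95 m²; T_body⁴ − T_wall⁴ = 8.429×10⁹ − 6.976×10⁹ = 1.453×10⁹ K⁴.
|P_net| = 0.93·5.67×10⁻⁸·1.950·1.453×10⁹.

P_net ≈ 149 W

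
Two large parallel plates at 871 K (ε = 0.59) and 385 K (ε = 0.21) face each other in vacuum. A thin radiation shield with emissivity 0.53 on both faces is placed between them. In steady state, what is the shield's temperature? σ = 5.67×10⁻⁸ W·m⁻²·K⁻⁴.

T_s ≈ 796 K

In steady state the net flux on the hot side equals that on the cold side.
σ(T₁⁴−T_s⁴)/D₁ = σ(T_s⁴−T₂⁴)/D₂, with D₁ = 1/ε₁+1/ε_s−1 = 2.582, D₂ = 1/ε_s+1/ε₂−1 = 5.649.
Solve for T_s⁴: T_s⁴ = (D₂·T₁⁴ + D₁·T₂⁴)/(D₁+D₂) = 4.019×10¹¹ K⁴.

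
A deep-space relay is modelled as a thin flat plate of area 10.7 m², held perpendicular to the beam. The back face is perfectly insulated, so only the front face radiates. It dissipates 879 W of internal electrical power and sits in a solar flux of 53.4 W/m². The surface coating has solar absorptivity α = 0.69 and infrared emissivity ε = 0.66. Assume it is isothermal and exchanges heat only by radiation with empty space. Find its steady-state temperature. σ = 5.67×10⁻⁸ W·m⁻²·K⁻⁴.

At steady state, absorbed solar power + internal power = radiated power.
Absorbed: α·S·A_cross = 0.69·53.4·10.70 = 394.3 W (cross-section A).
Total input = 394.3 + 879 = 1273 W.
Radiated: εσ·A_surf·T⁴ with A_surf = A = 10.70 m².
T⁴ = 1273/(0.66·5.67×10⁻⁸·10.70) = 3.180×10⁹ K⁴.

T ≈ 237 K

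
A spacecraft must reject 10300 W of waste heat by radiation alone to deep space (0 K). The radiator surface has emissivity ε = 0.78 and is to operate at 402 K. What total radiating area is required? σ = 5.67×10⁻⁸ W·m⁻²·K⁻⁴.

P = εσA T⁴ ⇒ A = P/(εσT⁴).
T⁴ = 2.612×10¹⁰ K⁴.
A = 10300/(0.78 × 5.67×10⁻⁸ × 2.612×10¹⁰).

A ≈ 8.92 m²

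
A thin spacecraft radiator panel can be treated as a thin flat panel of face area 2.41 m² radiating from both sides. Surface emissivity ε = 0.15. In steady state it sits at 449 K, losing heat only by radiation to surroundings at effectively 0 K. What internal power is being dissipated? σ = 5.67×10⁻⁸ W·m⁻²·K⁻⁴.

P ≈ 1670 W

Steady state: P = εσA T⁴.
A = 2·2.41 = 4.820 m²; T⁴ = (449)⁴ = 4.064×10¹⁰ K⁴.
P = 0.15 × 5.67×10⁻⁸ × 4.820 × 4.064×10¹⁰.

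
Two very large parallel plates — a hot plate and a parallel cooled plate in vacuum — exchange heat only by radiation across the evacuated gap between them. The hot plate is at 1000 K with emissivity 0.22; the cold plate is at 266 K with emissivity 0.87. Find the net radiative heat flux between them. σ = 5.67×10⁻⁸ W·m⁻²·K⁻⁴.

q ≈ 12000 W/m²

For two infinite grey parallel plates, q = σ(T₁⁴ − T₂⁴)/(1/ε₁ + 1/ε₂ − 1).
T₁⁴ − T₂⁴ = 1.000×10¹² − 5.006×10⁹ = 9.950×10¹¹ K⁴.
1/ε₁ + 1/ε₂ − 1 = 4.545 + 1.149 − 1 = 4.695.
q = 5.67×10⁻⁸ × 9.950×10¹¹ / 4.695.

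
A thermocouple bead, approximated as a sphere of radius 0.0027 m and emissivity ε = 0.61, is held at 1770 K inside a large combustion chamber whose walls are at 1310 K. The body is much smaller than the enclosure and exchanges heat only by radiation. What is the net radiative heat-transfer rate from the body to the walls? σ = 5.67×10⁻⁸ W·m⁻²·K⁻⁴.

P_net ≈ 21.8 W

For a small grey body in a large enclosure: P_net = εσA(T_body⁴ − T_wall⁴).
A = 4πr² = 9.161×10⁻⁵ m²; T_body⁴ − T_wall⁴ = 9.815×10¹² − 2.945×10¹² = 6.870×10¹² K⁴.
|P_net| = 0.61·5.67×10⁻⁸·9.161×10⁻⁵·6.870×10¹².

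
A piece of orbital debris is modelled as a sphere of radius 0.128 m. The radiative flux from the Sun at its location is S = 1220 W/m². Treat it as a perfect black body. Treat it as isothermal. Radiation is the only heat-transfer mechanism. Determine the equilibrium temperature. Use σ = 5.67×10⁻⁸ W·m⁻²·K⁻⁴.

At equilibrium, absorbed power = emitted power.
Absorbing cross-section = πr² = 0.05147 m²; emitting surface = 4πr² = 0.2059 m² (ratio 4).
S·A_cross = εσ·A_surf·T⁴  ⇒  T⁴ = S/(4σ).
T⁴ = 1.00·1220/(4·5.67×10⁻⁸) = 5.379×10⁹ K⁴.
T = (5.379×10⁹)^(1/4).

T ≈ 271 K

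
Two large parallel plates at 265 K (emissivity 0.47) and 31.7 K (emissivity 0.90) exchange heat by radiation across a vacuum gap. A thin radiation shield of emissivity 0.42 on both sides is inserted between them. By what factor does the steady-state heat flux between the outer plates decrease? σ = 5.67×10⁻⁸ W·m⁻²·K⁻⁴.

factor ≈ 2.68

Without shield: q₀ = σΔ(T⁴)/(1/ε₁+1/ε₂−1) with denominator 2.239.
With shield the two gaps are in series; the resistances add: (1/ε₁+1/ε_s−1)+(1/ε_s+1/ε₂−1) = 3.509+2.492 = 6.001.
Heat-flux ratio q₀/q = 6.001/2.239.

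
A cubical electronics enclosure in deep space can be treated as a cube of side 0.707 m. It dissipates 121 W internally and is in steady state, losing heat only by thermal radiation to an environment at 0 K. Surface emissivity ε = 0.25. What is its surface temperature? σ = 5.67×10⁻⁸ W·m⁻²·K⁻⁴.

Steady state: internal power = radiated power, P = εσA T⁴.
Radiating area A = 6L² = 2.999 m².
T⁴ = P/(εσA) = 121/(0.25·5.67×10⁻⁸·2.999) = 2.846×10⁹ K⁴.
T = (2.846×10⁹)^(1/4).

T ≈ 231 K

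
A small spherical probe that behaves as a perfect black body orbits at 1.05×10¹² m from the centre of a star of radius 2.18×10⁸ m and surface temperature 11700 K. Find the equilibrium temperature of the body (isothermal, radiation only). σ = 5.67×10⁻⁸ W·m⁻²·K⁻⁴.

T ≈ 119 K

The star's surface emits σT_*⁴; at distance d the flux is S = σT_*⁴(R_*/d)².
S = 5.67×10⁻⁸·(11700)⁴·(2.18×10⁸/1.05×10¹²)² = 45.80 W/m².
For an isothermal sphere T⁴ = (1−a)S/(4σ) = 2.019×10⁸ K⁴.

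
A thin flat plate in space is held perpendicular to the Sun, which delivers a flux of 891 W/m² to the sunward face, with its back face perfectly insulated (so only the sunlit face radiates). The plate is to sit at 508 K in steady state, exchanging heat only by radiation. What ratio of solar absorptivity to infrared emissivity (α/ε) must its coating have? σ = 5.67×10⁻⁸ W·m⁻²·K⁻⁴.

α/ε ≈ 4.24

Balance: αS·A = εσ·1A·T⁴ ⇒ α/ε = σT⁴/S.
α/ε = 5.67×10⁻⁸·(508)⁴/891 = 5.67×10⁻⁸·6.660×10¹⁰/891.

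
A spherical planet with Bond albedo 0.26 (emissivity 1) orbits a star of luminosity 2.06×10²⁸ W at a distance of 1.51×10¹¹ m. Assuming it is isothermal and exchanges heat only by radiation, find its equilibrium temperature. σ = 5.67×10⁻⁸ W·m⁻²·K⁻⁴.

First find the stellar flux at distance d: S = L/(4πd²) = 2.06×10²⁸/(4π·(1.51×10¹¹)²) = 71900 W/m².
For an isothermal sphere, absorbed (1−a)S·πr² = emitted σ·4πr²·T⁴, so T⁴ = (1−a)S/(4σ).
T⁴ = 0.740·71900/(4·5.67×10⁻⁸) = 2.346×10¹¹ K⁴.

T ≈ 696 K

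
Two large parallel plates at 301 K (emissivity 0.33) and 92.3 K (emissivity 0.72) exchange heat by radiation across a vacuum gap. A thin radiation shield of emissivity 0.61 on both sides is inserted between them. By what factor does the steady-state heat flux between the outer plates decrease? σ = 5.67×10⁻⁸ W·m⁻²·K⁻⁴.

Without shield: q₀ = σΔ(T⁴)/(1/ε₁+1/ε₂−1) with denominator 3.419.
With shield the two gaps are in series; the resistances add: (1/ε₁+1/ε_s−1)+(1/ε_s+1/ε₂−1) = 3.670+2.028 = 5.698.
Heat-flux ratio q₀/q = 5.698/3.419.

factor ≈ 1.67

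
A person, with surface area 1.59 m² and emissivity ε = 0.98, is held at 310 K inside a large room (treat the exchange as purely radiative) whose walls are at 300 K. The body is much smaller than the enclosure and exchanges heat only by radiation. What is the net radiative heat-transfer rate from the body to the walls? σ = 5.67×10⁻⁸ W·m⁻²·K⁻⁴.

For a small grey body in a large enclosure: P_net = εσA(T_body⁴ − T_wall⁴).
A = 1.59 m²; T_body⁴ − T_wall⁴ = 9.235×10⁹ − 8.100×10⁹ = 1.135×10⁹ K⁴.
|P_net| = 0.98·5.67×10⁻⁸·1.590·1.135×10⁹.

P_net ≈ 100 W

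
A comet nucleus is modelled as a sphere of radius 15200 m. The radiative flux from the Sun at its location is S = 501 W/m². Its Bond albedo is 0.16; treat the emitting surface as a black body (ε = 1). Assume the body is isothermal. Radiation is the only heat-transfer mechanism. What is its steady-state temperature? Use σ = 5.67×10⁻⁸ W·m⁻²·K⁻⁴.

At equilibrium, absorbed power = emitted power.
Absorbing cross-section = πr² = 7.258×10⁸ m²; emitting surface = 4πr² = 2.903×10⁹ m² (ratio 4).
(1−a)S·A_cross = εσ·A_surf·T⁴  ⇒  T⁴ = (1−a)S/(4σ).
T⁴ = 0.840·501/(4·5.67×10⁻⁸) = 1.856×10⁹ K⁴.
T = (1.856×10⁹)^(1/4).

T ≈ 208 K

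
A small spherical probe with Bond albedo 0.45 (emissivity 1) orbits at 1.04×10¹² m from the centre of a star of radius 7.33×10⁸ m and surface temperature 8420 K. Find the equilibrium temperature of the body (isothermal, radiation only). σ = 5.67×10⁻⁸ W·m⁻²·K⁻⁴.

The star's surface emits σT_*⁴; at distance d the flux is S = σT_*⁴(R_*/d)².
S = 5.67×10⁻⁸·(8420)⁴·(7.33×10⁸/1.04×10¹²)² = 141.6 W/m².
For an isothermal sphere T⁴ = (1−a)S/(4σ) = 3.433×10⁸ K⁴.

T ≈ 136 K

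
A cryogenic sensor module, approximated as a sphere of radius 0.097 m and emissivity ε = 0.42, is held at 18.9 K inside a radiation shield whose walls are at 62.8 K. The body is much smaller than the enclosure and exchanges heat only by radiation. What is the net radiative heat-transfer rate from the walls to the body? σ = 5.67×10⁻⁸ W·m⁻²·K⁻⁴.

For a small grey body in a large enclosure: P_net = εσA(T_body⁴ − T_wall⁴).
A = 4πr² = 0.1182 m²; T_body⁴ − T_wall⁴ = 1.276×10⁵ − 1.555×10⁷ = -1.543×10⁷ K⁴.
|P_net| = 0.42·5.67×10⁻⁸·0.1182·1.543×10⁷.

P_net ≈ 0.0434 W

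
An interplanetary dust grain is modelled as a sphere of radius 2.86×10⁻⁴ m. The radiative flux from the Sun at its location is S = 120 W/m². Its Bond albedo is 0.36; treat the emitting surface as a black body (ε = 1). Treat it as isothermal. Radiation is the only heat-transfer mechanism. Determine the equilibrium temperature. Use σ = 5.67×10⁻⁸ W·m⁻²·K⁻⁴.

T ≈ 136 K

At equilibrium, absorbed power = emitted power.
Absorbing cross-section = πr² = 2.570×10⁻⁷ m²; emitting surface = 4πr² = 1.028×10⁻⁶ m² (ratio 4).
(1−a)S·A_cross = εσ·A_surf·T⁴  ⇒  T⁴ = (1−a)S/(4σ).
T⁴ = 0.640·120/(4·5.67×10⁻⁸) = 3.386×10⁸ K⁴.
T = (3.386×10⁸)^(1/4).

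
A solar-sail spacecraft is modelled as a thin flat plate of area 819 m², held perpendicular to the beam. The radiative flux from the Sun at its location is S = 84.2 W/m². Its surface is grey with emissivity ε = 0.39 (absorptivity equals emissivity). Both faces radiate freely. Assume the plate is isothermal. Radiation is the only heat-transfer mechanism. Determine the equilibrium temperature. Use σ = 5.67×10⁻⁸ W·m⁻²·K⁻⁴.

At equilibrium, absorbed power = emitted power.
Absorbing cross-section = A = 819.0 m²; emitting surface = 2A = 1638 m² (ratio 2).
εS·A_cross = εσ·A_surf·T⁴  ⇒  T⁴ = S/(2σ)   (ε cancels).
T⁴ = 84.2/(2·5.67×10⁻⁸) = 7.425×10⁸ K⁴.
T = (7.425×10⁸)^(1/4).

T ≈ 165 K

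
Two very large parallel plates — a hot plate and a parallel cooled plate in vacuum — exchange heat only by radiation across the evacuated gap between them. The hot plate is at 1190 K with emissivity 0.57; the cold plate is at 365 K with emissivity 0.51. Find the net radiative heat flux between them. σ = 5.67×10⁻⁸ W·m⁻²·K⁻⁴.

q ≈ 41500 W/m²

For two infinite grey parallel plates, q = σ(T₁⁴ − T₂⁴)/(1/ε₁ + 1/ε₂ − 1).
T₁⁴ − T₂⁴ = 2.005×10¹² − 1.775×10¹⁰ = 1.988×10¹² K⁴.
1/ε₁ + 1/ε₂ − 1 = 1.754 + 1.961 − 1 = 2.715.
q = 5.67×10⁻⁸ × 1.988×10¹² / 2.715.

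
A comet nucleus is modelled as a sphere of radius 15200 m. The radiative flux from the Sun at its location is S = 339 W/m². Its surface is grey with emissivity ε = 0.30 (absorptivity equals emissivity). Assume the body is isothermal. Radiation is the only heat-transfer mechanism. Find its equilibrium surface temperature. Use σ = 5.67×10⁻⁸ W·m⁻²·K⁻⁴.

At equilibrium, absorbed power = emitted power.
Absorbing cross-section = πr² = 7.258×10⁸ m²; emitting surface = 4πr² = 2.903×10⁹ m² (ratio 4).
εS·A_cross = εσ·A_surf·T⁴  ⇒  T⁴ = S/(4σ)   (ε cancels).
T⁴ = 339/(4·5.67×10⁻⁸) = 1.495×10⁹ K⁴.
T = (1.495×10⁹)^(1/4).

T ≈ 197 K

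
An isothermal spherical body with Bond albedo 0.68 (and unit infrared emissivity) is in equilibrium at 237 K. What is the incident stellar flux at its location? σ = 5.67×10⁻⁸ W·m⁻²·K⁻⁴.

(1−a)S·πr² = σ·4πr²·T⁴ ⇒ S = 4σT⁴/(1−a).
S = 4·5.67×10⁻⁸·3.155×10⁹/0.320.

S ≈ 2240 W/m²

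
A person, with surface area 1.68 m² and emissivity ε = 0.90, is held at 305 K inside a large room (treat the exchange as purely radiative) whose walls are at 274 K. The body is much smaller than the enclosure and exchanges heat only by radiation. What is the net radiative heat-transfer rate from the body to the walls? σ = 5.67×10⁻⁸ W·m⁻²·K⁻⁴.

P_net ≈ 259 W

For a small grey body in a large enclosure: P_net = εσA(T_body⁴ − T_wall⁴).
A = 1.68 m²; T_body⁴ − T_wall⁴ = 8.654×10⁹ − 5.636×10⁹ = 3.017×10⁹ K⁴.
|P_net| = 0.90·5.67×10⁻⁸·1.680·3.017×10⁹.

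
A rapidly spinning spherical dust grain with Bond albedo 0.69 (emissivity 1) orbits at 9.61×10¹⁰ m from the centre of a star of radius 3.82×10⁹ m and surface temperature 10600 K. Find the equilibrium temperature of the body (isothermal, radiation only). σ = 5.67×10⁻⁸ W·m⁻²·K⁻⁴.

T ≈ 1120 K

The star's surface emits σT_*⁴; at distance d the flux is S = σT_*⁴(R_*/d)².
S = 5.67×10⁻⁸·(10600)⁴·(3.82×10⁹/9.61×10¹⁰)² = 1.131×10⁶ W/m².
For an isothermal sphere T⁴ = (1−a)S/(4σ) = 1.546×10¹² K⁴.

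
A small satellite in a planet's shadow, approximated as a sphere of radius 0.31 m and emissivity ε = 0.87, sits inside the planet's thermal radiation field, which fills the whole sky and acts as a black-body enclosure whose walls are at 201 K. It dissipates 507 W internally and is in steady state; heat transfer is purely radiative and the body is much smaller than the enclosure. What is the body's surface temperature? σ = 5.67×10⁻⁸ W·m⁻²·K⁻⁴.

For a small grey body in a large enclosure, net radiated power = εσA(T⁴ − T_w⁴).
Steady state: P = εσA(T⁴ − T_w⁴) with A = 4πr² = 1.208 m².
T⁴ = P/(εσA) + T_w⁴ = 507/(0.87·5.67×10⁻⁸·1.208) + (201)⁴
    = 8.511×10⁹ + 1.632×10⁹ = 1.014×10¹⁰ K⁴.

T ≈ 317 K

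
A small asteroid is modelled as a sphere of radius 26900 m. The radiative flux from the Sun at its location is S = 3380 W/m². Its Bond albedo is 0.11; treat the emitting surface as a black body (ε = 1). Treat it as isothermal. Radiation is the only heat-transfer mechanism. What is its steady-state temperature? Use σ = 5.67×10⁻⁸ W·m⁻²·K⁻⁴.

At equilibrium, absorbed power = emitted power.
Absorbing cross-section = πr² = 2.273×10⁹ m²; emitting surface = 4πr² = 9.093×10⁹ m² (ratio 4).
(1−a)S·A_cross = εσ·A_surf·T⁴  ⇒  T⁴ = (1−a)S/(4σ).
T⁴ = 0.890·3380/(4·5.67×10⁻⁸) = 1.326×10¹⁰ K⁴.
T = (1.326×10¹⁰)^(1/4).

T ≈ 339 K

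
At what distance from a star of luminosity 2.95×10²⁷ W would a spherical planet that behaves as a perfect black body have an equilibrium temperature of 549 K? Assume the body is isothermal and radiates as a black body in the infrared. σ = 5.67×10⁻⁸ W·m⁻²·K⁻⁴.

d ≈ 1.07×10¹¹ m

For an isothermal black-emitting sphere, (1−a)S·πr² = σ·4πr²·T⁴ ⇒ S = 4σT⁴/(1−a).
S = 4·5.67×10⁻⁸·(549)⁴/1.00 = 20600 W/m².
Flux falls as S = L/(4πd²), so d = √(L/(4πS)) = √(2.95×10²⁷/(4π·20600)).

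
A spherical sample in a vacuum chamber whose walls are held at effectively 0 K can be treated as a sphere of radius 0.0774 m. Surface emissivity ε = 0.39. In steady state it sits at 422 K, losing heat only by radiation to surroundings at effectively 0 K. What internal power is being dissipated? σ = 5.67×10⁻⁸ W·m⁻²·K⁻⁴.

P ≈ 52.8 W

Steady state: P = εσA T⁴.
A = 4πr² = 0.07528 m²; T⁴ = (422)⁴ = 3.171×10¹⁰ K⁴.
P = 0.39 × 5.67×10⁻⁸ × 0.07528 × 3.171×10¹⁰.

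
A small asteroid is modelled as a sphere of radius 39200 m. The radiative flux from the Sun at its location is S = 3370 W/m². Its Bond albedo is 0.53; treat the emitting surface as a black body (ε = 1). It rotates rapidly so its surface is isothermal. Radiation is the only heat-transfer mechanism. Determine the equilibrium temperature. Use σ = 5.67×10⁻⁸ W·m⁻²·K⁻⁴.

T ≈ 289 K

At equilibrium, absorbed power = emitted power.
Absorbing cross-section = πr² = 4.827×10⁹ m²; emitting surface = 4πr² = 1.931×10¹⁰ m² (ratio 4).
(1−a)S·A_cross = εσ·A_surf·T⁴  ⇒  T⁴ = (1−a)S/(4σ).
T⁴ = 0.470·3370/(4·5.67×10⁻⁸) = 6.984×10⁹ K⁴.
T = (6.984×10⁹)^(1/4).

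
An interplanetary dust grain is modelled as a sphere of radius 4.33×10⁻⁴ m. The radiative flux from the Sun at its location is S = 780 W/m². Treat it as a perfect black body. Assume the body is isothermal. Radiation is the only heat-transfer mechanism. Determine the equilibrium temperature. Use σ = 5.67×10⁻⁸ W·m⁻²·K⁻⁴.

At equilibrium, absorbed power = emitted power.
Absorbing cross-section = πr² = 5.890×10⁻⁷ m²; emitting surface = 4πr² = 2.356×10⁻⁶ m² (ratio 4).
S·A_cross = εσ·A_surf·T⁴  ⇒  T⁴ = S/(4σ).
T⁴ = 1.00·780/(4·5.67×10⁻⁸) = 3.439×10⁹ K⁴.
T = (3.439×10⁹)^(1/4).

T ≈ 242 K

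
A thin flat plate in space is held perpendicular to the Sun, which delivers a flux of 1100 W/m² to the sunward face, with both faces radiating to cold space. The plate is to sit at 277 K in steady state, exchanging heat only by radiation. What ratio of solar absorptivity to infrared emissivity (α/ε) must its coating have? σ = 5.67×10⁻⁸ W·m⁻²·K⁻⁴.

Balance: αS·A = εσ·2A·T⁴ ⇒ α/ε = 2σT⁴/S.
α/ε = 2·5.67×10⁻⁸·(277)⁴/1100 = 2·5.67×10⁻⁸·5.887×10⁹/1100.

α/ε ≈ 0.607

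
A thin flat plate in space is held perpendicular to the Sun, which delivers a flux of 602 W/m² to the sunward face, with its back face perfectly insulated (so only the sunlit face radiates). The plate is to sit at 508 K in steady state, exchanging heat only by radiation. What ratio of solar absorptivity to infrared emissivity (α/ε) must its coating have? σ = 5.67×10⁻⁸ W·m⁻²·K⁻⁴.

Balance: αS·A = εσ·1A·T⁴ ⇒ α/ε = σT⁴/S.
α/ε = 5.67×10⁻⁸·(508)⁴/602 = 5.67×10⁻⁸·6.660×10¹⁰/602.

α/ε ≈ 6.27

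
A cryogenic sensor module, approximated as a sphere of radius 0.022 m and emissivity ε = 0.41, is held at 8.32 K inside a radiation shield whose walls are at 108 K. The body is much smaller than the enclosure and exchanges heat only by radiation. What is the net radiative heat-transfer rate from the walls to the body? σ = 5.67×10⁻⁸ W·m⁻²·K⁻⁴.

P_net ≈ 0.0192 W

For a small grey body in a large enclosure: P_net = εσA(T_body⁴ − T_wall⁴).
A = 4πr² = 0.006082 m²; T_body⁴ − T_wall⁴ = 4792 − 1.360×10⁸ = -1.360×10⁸ K⁴.
|P_net| = 0.41·5.67×10⁻⁸·0.006082·1.360×10⁸.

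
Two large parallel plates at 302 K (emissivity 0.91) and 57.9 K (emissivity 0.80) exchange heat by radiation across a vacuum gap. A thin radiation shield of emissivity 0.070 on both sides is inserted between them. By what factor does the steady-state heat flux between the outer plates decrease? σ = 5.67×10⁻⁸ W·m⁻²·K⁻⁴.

Without shield: q₀ = σΔ(T⁴)/(1/ε₁+1/ε₂−1) with denominator 1.349.
With shield the two gaps are in series; the resistances add: (1/ε₁+1/ε_s−1)+(1/ε_s+1/ε₂−1) = 14.38+14.54 = 28.92.
Heat-flux ratio q₀/q = 28.92/1.349.

factor ≈ 21.4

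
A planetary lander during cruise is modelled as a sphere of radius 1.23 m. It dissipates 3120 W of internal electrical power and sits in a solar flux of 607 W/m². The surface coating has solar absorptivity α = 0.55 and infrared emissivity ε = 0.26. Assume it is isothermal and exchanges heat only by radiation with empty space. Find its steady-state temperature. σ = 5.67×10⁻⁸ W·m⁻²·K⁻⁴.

At steady state, absorbed solar power + internal power = radiated power.
Absorbed: α·S·A_cross = 0.55·607·4.753 = 1587 W (cross-section πr²).
Total input = 1587 + 3120 = 4707 W.
Radiated: εσ·A_surf·T⁴ with A_surf = 4πr² = 19.01 m².
T⁴ = 4707/(0.26·5.67×10⁻⁸·19.01) = 1.679×10¹⁰ K⁴.

T ≈ 360 K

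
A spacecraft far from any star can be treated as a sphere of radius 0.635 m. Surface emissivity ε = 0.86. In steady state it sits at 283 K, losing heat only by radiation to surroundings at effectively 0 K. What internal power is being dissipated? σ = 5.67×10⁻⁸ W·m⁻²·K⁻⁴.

P ≈ 1580 W

Steady state: P = εσA T⁴.
A = 4πr² = 5.067 m²; T⁴ = (283)⁴ = 6.414×10⁹ K⁴.
P = 0.86 × 5.67×10⁻⁸ × 5.067 × 6.414×10⁹.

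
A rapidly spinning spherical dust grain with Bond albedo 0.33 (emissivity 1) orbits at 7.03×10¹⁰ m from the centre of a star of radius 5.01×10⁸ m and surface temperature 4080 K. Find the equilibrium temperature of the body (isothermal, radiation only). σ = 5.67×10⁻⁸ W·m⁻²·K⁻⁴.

The star's surface emits σT_*⁴; at distance d the flux is S = σT_*⁴(R_*/d)².
S = 5.67×10⁻⁸·(4080)⁴·(5.01×10⁸/7.03×10¹⁰)² = 798.0 W/m².
For an isothermal sphere T⁴ = (1−a)S/(4σ) = 2.357×10⁹ K⁴.

T ≈ 220 K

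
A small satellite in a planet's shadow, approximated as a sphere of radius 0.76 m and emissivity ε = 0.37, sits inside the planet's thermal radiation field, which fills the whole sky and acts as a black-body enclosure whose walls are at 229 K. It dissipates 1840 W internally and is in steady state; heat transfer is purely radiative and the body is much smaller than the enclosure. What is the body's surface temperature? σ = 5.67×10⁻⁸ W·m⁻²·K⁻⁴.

T ≈ 349 K

For a small grey body in a large enclosure, net radiated power = εσA(T⁴ − T_w⁴).
Steady state: P = εσA(T⁴ − T_w⁴) with A = 4πr² = 7.258 m².
T⁴ = P/(εσA) + T_w⁴ = 1840/(0.37·5.67×10⁻⁸·7.258) + (229)⁴
    = 1.208×10¹⁰ + 2.750×10⁹ = 1.483×10¹⁰ K⁴.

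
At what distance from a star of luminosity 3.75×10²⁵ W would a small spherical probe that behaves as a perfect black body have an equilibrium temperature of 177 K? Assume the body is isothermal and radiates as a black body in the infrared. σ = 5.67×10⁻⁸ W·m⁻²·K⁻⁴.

d ≈ 1.16×10¹¹ m

For an isothermal black-emitting sphere, (1−a)S·πr² = σ·4πr²·T⁴ ⇒ S = 4σT⁴/(1−a).
S = 4·5.67×10⁻⁸·(177)⁴/1.00 = 222.6 W/m².
Flux falls as S = L/(4πd²), so d = √(L/(4πS)) = √(3.75×10²⁵/(4π·222.6)).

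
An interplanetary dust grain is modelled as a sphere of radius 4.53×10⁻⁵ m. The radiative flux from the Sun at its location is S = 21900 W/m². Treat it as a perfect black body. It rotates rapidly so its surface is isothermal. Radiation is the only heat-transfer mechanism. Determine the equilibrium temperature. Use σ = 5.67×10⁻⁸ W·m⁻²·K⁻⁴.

T ≈ 557 K

At equilibrium, absorbed power = emitted power.
Absorbing cross-section = πr² = 6.447×10⁻⁹ m²; emitting surface = 4πr² = 2.579×10⁻⁸ m² (ratio 4).
S·A_cross = εσ·A_surf·T⁴  ⇒  T⁴ = S/(4σ).
T⁴ = 1.00·21900/(4·5.67×10⁻⁸) = 9.656×10¹⁰ K⁴.
T = (9.656×10¹⁰)^(1/4).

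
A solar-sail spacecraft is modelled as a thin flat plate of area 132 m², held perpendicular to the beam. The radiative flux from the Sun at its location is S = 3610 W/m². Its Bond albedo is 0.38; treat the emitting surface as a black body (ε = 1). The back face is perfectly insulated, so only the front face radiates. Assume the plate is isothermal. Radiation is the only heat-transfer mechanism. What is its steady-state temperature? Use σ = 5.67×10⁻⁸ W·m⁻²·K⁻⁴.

T ≈ 446 K

At equilibrium, absorbed power = emitted power.
Absorbing cross-section = A = 132.0 m²; emitting surface = A = 132.0 m² (ratio 1).
(1−a)S·A_cross = εσ·A_surf·T⁴  ⇒  T⁴ = (1−a)S/(1σ).
T⁴ = 0.620·3610/(1·5.67×10⁻⁸) = 3.947×10¹⁰ K⁴.
T = (3.947×10¹⁰)^(1/4).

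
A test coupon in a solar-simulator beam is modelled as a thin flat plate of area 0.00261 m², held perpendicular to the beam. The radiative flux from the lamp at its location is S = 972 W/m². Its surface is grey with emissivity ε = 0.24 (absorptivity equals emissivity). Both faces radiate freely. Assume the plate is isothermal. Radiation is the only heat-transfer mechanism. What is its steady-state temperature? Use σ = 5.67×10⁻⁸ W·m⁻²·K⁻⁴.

At equilibrium, absorbed power = emitted power.
Absorbing cross-section = A = 0.002610 m²; emitting surface = 2A = 0.005220 m² (ratio 2).
εS·A_cross = εσ·A_surf·T⁴  ⇒  T⁴ = S/(2σ)   (ε cancels).
T⁴ = 972/(2·5.67×10⁻⁸) = 8.571×10⁹ K⁴.
T = (8.571×10⁹)^(1/4).

T ≈ 304 K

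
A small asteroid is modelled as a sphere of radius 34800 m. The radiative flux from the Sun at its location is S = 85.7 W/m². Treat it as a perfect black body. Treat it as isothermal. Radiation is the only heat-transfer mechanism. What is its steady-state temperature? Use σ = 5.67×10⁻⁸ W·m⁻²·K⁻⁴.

T ≈ 139 K

At equilibrium, absorbed power = emitted power.
Absorbing cross-section = πr² = 3.805×10⁹ m²; emitting surface = 4πr² = 1.522×10¹⁰ m² (ratio 4).
S·A_cross = εσ·A_surf·T⁴  ⇒  T⁴ = S/(4σ).
T⁴ = 1.00·85.7/(4·5.67×10⁻⁸) = 3.779×10⁸ K⁴.
T = (3.779×10⁸)^(1/4).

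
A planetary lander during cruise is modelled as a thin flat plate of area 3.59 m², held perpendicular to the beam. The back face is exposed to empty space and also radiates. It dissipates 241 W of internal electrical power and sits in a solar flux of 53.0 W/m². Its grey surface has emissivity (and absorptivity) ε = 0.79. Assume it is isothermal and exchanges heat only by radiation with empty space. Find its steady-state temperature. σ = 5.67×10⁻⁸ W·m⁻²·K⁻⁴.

At steady state, absorbed solar power + internal power = radiated power.
Absorbed: α·S·A_cross = 0.79·53.0·3.590 = 150.3 W (cross-section A).
Total input = 150.3 + 241 = 391.3 W.
Radiated: εσ·A_surf·T⁴ with A_surf = 2A = 7.180 m².
T⁴ = 391.3/(0.79·5.67×10⁻⁸·7.180) = 1.217×10⁹ K⁴.

T ≈ 187 K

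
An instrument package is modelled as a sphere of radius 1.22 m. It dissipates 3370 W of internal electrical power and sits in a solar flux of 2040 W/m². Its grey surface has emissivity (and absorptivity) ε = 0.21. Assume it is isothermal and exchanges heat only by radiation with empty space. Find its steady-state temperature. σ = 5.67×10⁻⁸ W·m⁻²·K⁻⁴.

T ≈ 394 K

At steady state, absorbed solar power + internal power = radiated power.
Absorbed: α·S·A_cross = 0.21·2040·4.676 = 2003 W (cross-section πr²).
Total input = 2003 + 3370 = 5373 W.
Radiated: εσ·A_surf·T⁴ with A_surf = 4πr² = 18.70 m².
T⁴ = 5373/(0.21·5.67×10⁻⁸·18.70) = 2.413×10¹⁰ K⁴.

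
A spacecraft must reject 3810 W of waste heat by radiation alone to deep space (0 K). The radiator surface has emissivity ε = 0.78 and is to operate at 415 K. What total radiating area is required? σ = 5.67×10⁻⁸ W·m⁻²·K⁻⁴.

P = εσA T⁴ ⇒ A = P/(εσT⁴).
T⁴ = 2.966×10¹⁰ K⁴.
A = 3810/(0.78 × 5.67×10⁻⁸ × 2.966×10¹⁰).

A ≈ 2.90 m²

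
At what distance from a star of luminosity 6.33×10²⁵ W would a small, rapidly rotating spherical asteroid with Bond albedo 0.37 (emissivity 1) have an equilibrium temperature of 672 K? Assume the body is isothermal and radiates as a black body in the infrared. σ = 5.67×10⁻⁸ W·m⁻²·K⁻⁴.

For an isothermal black-emitting sphere, (1−a)S·πr² = σ·4πr²·T⁴ ⇒ S = 4σT⁴/(1−a).
S = 4·5.67×10⁻⁸·(672)⁴/0.630 = 73410 W/m².
Flux falls as S = L/(4πd²), so d = √(L/(4πS)) = √(6.33×10²⁵/(4π·73410)).

d ≈ 8.28×10⁹ m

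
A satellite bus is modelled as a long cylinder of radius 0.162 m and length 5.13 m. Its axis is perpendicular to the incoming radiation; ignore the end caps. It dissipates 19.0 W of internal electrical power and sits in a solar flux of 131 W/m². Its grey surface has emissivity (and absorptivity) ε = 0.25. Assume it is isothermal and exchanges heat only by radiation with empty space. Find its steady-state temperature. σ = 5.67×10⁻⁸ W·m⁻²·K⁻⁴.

At steady state, absorbed solar power + internal power = radiated power.
Absorbed: α·S·A_cross = 0.25·131·1.662 = 54.43 W (cross-section 2rL).
Total input = 54.43 + 19.0 = 73.43 W.
Radiated: εσ·A_surf·T⁴ with A_surf = 2πrL = 5.222 m².
T⁴ = 73.43/(0.25·5.67×10⁻⁸·5.222) = 9.921×10⁸ K⁴.

T ≈ 177 K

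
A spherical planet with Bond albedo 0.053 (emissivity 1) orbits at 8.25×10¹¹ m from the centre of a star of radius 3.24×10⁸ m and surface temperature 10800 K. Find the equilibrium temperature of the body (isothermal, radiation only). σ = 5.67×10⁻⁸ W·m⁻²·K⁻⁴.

The star's surface emits σT_*⁴; at distance d the flux is S = σT_*⁴(R_*/d)².
S = 5.67×10⁻⁸·(10800)⁴·(3.24×10⁸/8.25×10¹¹)² = 119.0 W/m².
For an isothermal sphere T⁴ = (1−a)S/(4σ) = 4.968×10⁸ K⁴.

T ≈ 149 K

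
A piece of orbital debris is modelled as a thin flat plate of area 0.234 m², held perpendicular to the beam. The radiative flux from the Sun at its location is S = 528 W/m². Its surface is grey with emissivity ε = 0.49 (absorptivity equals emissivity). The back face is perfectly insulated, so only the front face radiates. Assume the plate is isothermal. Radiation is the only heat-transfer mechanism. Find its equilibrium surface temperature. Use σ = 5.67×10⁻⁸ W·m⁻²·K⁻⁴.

At equilibrium, absorbed power = emitted power.
Absorbing cross-section = A = 0.2340 m²; emitting surface = A = 0.2340 m² (ratio 1).
εS·A_cross = εσ·A_surf·T⁴  ⇒  T⁴ = S/(1σ)   (ε cancels).
T⁴ = 528/(1·5.67×10⁻⁸) = 9.312×10⁹ K⁴.
T = (9.312×10⁹)^(1/4).

T ≈ 311 K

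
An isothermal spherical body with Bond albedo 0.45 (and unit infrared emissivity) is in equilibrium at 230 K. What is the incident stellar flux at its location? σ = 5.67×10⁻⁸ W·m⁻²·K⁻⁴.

S ≈ 1150 W/m²

(1−a)S·πr² = σ·4πr²·T⁴ ⇒ S = 4σT⁴/(1−a).
S = 4·5.67×10⁻⁸·2.798×10⁹/0.550.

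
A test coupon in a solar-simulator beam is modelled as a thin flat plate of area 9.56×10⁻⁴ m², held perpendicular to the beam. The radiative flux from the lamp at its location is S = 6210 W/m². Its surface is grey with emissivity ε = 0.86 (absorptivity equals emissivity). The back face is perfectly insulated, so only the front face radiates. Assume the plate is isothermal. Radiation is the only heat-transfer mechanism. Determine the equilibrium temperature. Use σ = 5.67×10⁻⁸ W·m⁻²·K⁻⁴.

At equilibrium, absorbed power = emitted power.
Absorbing cross-section = A = 9.560×10⁻⁴ m²; emitting surface = A = 9.560×10⁻⁴ m² (ratio 1).
εS·A_cross = εσ·A_surf·T⁴  ⇒  T⁴ = S/(1σ)   (ε cancels).
T⁴ = 6210/(1·5.67×10⁻⁸) = 1.095×10¹¹ K⁴.
T = (1.095×10¹¹)^(1/4).

T ≈ 575 K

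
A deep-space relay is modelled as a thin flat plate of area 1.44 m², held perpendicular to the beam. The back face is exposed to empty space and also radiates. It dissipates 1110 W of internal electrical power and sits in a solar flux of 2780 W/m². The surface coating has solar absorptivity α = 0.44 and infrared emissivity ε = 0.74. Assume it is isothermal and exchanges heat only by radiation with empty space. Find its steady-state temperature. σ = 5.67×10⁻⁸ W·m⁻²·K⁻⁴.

T ≈ 393 K

At steady state, absorbed solar power + internal power = radiated power.
Absorbed: α·S·A_cross = 0.44·2780·1.440 = 1761 W (cross-section A).
Total input = 1761 + 1110 = 2871 W.
Radiated: εσ·A_surf·T⁴ with A_surf = 2A = 2.880 m².
T⁴ = 2871/(0.74·5.67×10⁻⁸·2.880) = 2.376×10¹⁰ K⁴.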